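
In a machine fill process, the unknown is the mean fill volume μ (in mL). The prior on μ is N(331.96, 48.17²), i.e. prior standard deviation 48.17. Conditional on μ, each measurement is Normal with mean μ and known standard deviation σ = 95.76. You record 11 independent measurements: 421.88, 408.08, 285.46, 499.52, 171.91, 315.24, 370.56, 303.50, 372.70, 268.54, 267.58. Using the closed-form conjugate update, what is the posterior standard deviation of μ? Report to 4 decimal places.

For Normal data with known variance σ², a Normal(μ₀, σ₀²) prior on μ is conjugate. Posterior precision = 1/σ₀² + n/σ²; posterior mean is the precision-weighted average of μ₀ and x̄.
σ₀² = 48.17² = 2320.3489, σ² = 95.76² = 9169.9776; σ² + n·σ₀² = 9169.9776 + 11·2320.3489 = 34693.8155.
Posterior precision = 1/σ₀² + n/σ² = 1/2320.3489 + 11/9169.9776 = (σ² + n·σ₀²)/(σ₀²σ²) = 34693.8155/(2320.3489·9169.9776); posterior variance σₙ² = σ₀²σ²/(σ² + n·σ₀²) = 2320.3489·9169.9776/34693.8155 = 613.295111.
Posterior SD = √σₙ² = √(2320.3489·9169.9776/34693.8155) = 24.7648.

24.7648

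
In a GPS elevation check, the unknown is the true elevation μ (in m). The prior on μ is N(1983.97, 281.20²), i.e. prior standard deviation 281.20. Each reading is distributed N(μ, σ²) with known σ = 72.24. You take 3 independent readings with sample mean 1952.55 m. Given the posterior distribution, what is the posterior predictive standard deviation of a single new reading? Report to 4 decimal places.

For Normal data with known variance σ², a Normal(μ₀, σ₀²) prior on μ is conjugate. Posterior precision = 1/σ₀² + n/σ²; posterior mean is the precision-weighted average of μ₀ and x̄.
σ₀² = 281.20² = 79073.44, σ² = 72.24² = 5218.6176; σ² + n·σ₀² = 5218.6176 + 3·79073.44 = 242438.9376.
Posterior precision = 1/σ₀² + n/σ² = 1/79073.44 + 3/5218.6176 = (σ² + n·σ₀²)/(σ₀²σ²) = 242438.9376/(79073.44·5218.6176); posterior variance σₙ² = σ₀²σ²/(σ² + n·σ₀²) = 79073.44·5218.6176/242438.9376 = 1702.094762.
Predictive variance for one new observation = σₙ² + σ² = 79073.44·5218.6176/242438.9376 + 5218.6176 = σ²·(σ₀² + 242438.9376)/242438.9376 = 5218.6176·321512.3776/242438.9376 = 6920.712362; SD = √(5218.6176·321512.3776/242438.9376) = 83.1908.

83.1908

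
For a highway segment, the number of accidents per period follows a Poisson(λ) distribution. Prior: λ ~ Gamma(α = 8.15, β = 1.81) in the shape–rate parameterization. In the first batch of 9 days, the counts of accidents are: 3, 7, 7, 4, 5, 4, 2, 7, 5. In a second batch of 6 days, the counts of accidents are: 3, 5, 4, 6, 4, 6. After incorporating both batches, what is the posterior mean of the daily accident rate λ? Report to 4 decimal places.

With a Gamma(shape α, rate β) prior, the Poisson likelihood is conjugate: the posterior is Gamma(α + ΣXᵢ, β + n).
Batch 1: sum of counts S = 44 over n = 9 days.
After batch 1: Gamma(α+S, β+n) = Gamma(8.15+44, 1.81+9) = Gamma(52.15, 10.81).
Batch 2: sum of counts S = 28 over n = 6 days.
After batch 2: Gamma(α+S, β+n) = Gamma(52.15+28, 10.81+6) = Gamma(80.15, 16.81).
Posterior mean = α/β = 80.15/16.81 = 4.7680.

4.7680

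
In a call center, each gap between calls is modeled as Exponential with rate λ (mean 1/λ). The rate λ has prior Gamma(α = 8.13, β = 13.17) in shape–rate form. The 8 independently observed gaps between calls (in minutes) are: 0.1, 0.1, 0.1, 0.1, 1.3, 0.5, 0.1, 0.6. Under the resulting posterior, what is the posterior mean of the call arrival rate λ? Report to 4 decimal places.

With a Gamma(shape α, rate β) prior on the exponential rate λ, the posterior after n observations with total T = Σxᵢ is Gamma(α+n, β+T).
Sum of observations T = 2.9 minutes; n = 8.
Posterior: Gamma(8.13+8, 13.17+2.9) = Gamma(16.13, 16.07).
Posterior mean of λ = α/β = 16.13/16.07 = 1.0037.

1.0037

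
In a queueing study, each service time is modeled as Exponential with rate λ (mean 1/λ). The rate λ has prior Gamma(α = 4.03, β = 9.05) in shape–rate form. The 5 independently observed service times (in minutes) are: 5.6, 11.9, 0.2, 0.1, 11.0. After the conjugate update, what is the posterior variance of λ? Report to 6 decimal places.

0.006303

With a Gamma(shape α, rate β) prior on the exponential rate λ, the posterior after n observations with total T = Σxᵢ is Gamma(α+n, β+T).
Sum of observations T = 28.8 minutes; n = 5.
Posterior: Gamma(4.03+5, 9.05+28.8) = Gamma(9.03, 37.85).
Var = α/β² = 0.006303.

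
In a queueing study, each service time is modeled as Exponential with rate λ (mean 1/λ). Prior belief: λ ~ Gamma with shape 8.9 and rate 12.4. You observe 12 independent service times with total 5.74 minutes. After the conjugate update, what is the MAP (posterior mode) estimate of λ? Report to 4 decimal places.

With a Gamma(shape α, rate β) prior on the exponential rate λ, the posterior after n observations with total T = Σxᵢ is Gamma(α+n, β+T).
Posterior: Gamma(8.9+12, 12.4+5.74) = Gamma(20.9, 18.14).
Mode = (α−1)/β = 1.0970.

1.0970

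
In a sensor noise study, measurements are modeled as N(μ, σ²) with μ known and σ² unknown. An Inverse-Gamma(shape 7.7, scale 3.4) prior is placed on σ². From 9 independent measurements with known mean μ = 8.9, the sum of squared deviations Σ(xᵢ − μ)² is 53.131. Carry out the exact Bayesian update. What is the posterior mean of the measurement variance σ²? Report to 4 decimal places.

2.6755

With known mean μ and an Inverse-Gamma(α, β) prior on σ², the Normal likelihood is conjugate: posterior is Inv-Gamma(α + n/2, β + Σ(xᵢ−μ)²/2).
Posterior: Inv-Gamma(7.7 + 9/2, 3.4 + 53.131/2) = Inv-Gamma(12.20, 29.9655).
E[σ²|data] = β/(α−1) = 29.9655/11.20 = 2.6755.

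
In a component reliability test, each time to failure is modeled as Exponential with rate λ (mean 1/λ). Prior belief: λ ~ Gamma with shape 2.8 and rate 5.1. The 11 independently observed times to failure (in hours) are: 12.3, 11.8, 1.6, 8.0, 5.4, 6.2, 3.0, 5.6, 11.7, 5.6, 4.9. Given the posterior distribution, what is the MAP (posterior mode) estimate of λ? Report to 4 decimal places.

With a Gamma(shape α, rate β) prior on the exponential rate λ, the posterior after n observations with total T = Σxᵢ is Gamma(α+n, β+T).
Sum of observations T = 76.1 hours; n = 11.
Posterior: Gamma(2.8+11, 5.1+76.1) = Gamma(13.8, 81.2).
Mode = (α−1)/β = 0.1576.

0.1576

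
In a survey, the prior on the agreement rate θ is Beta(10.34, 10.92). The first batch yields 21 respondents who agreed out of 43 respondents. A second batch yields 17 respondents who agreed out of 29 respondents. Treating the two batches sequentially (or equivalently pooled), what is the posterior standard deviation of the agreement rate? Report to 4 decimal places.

The Beta prior is conjugate to a Binomial/Bernoulli likelihood; the update adds successes to α and failures to β.
After batch 1: Beta(10.34+21, 10.92+22) = Beta(31.34, 32.92).
After batch 2: Beta(31.34+17, 32.92+12) = Beta(48.34, 44.92).
Var = αβ/((α+β)²(α+β+1)) = 48.34·44.92/(93.26²·94.26) = 0.00264867; SD = √0.00264867 = 0.0515.

0.0515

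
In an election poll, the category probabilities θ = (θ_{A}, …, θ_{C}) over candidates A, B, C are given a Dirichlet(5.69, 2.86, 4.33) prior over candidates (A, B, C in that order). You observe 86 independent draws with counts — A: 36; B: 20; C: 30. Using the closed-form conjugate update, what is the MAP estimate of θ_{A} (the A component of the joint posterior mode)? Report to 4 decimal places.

The Dirichlet prior is conjugate to the Multinomial likelihood: each posterior αⱼ = prior αⱼ + observed count nⱼ.
Posterior concentration: (41.69, 22.86, 34.33), total = 98.88.
Joint mode component: (α_{A}−1)/(Σα−K) = 40.69/95.88 = 0.4244.

0.4244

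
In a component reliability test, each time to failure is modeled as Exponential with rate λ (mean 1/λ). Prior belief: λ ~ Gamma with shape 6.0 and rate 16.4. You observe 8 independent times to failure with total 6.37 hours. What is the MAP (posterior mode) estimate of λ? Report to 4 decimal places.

0.5709

With a Gamma(shape α, rate β) prior on the exponential rate λ, the posterior after n observations with total T = Σxᵢ is Gamma(α+n, β+T).
Posterior: Gamma(6.0+8, 16.4+6.37) = Gamma(14.0, 22.77).
Mode = (α−1)/β = 0.5709.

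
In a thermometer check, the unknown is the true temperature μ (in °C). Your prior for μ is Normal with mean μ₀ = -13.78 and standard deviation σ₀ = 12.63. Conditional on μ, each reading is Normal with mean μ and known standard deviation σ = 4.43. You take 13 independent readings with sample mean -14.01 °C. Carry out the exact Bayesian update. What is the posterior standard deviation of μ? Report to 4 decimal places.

1.2229

For Normal data with known variance σ², a Normal(μ₀, σ₀²) prior on μ is conjugate. Posterior precision = 1/σ₀² + n/σ²; posterior mean is the precision-weighted average of μ₀ and x̄.
σ₀² = 12.63² = 159.5169, σ² = 4.43² = 19.6249; σ² + n·σ₀² = 19.6249 + 13·159.5169 = 2093.3446.
Posterior precision = 1/σ₀² + n/σ² = 1/159.5169 + 13/19.6249 = (σ² + n·σ₀²)/(σ₀²σ²) = 2093.3446/(159.5169·19.6249); posterior variance σₙ² = σ₀²σ²/(σ² + n·σ₀²) = 159.5169·19.6249/2093.3446 = 1.495455.
Posterior SD = √σₙ² = √(159.5169·19.6249/2093.3446) = 1.2229.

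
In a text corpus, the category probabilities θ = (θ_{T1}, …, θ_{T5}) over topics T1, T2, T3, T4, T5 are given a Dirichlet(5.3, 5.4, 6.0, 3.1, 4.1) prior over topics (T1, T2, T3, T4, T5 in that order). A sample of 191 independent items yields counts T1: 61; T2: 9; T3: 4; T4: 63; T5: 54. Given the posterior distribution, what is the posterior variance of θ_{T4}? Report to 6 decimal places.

The Dirichlet prior is conjugate to the Multinomial likelihood: each posterior αⱼ = prior αⱼ + observed count nⱼ.
Posterior concentration: (66.3, 14.4, 10.0, 66.1, 58.1), total = 214.9.
Var[θ_j] = α_j(Σα−α_j)/((Σα)²(Σα+1)) = 66.1·148.8/(214.9²·215.9) = 0.000986.

0.000986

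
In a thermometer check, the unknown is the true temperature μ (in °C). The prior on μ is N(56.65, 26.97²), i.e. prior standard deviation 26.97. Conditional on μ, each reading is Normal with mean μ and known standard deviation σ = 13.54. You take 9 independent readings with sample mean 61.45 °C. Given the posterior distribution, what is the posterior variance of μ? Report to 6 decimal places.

For Normal data with known variance σ², a Normal(μ₀, σ₀²) prior on μ is conjugate. Posterior precision = 1/σ₀² + n/σ²; posterior mean is the precision-weighted average of μ₀ and x̄.
σ₀² = 26.97² = 727.3809, σ² = 13.54² = 183.3316; σ² + n·σ₀² = 183.3316 + 9·727.3809 = 6729.7597.
Posterior precision = 1/σ₀² + n/σ² = 1/727.3809 + 9/183.3316 = (σ² + n·σ₀²)/(σ₀²σ²) = 6729.7597/(727.3809·183.3316); posterior variance σₙ² = σ₀²σ²/(σ² + n·σ₀²) = 727.3809·183.3316/6729.7597 = 19.815255.

19.815255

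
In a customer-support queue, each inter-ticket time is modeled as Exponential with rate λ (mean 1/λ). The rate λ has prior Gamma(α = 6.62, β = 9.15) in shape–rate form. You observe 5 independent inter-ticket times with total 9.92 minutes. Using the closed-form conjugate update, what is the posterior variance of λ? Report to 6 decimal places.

With a Gamma(shape α, rate β) prior on the exponential rate λ, the posterior after n observations with total T = Σxᵢ is Gamma(α+n, β+T).
Posterior: Gamma(6.62+5, 9.15+9.92) = Gamma(11.62, 19.07).
Var = α/β² = 0.031952.

0.031952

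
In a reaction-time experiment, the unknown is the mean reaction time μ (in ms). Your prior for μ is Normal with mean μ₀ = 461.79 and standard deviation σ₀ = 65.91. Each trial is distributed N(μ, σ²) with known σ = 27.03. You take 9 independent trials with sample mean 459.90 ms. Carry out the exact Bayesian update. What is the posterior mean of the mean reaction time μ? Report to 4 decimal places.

459.9347

For Normal data with known variance σ², a Normal(μ₀, σ₀²) prior on μ is conjugate. Posterior precision = 1/σ₀² + n/σ²; posterior mean is the precision-weighted average of μ₀ and x̄.
n·x̄ = 9·459.90 = 4139.1.
σ₀² = 65.91² = 4344.1281, σ² = 27.03² = 730.6209; σ² + n·σ₀² = 730.6209 + 9·4344.1281 = 39827.7738.
Posterior mean = (μ₀/σ₀² + n·x̄/σ²)/(1/σ₀² + n/σ²) = (σ²·μ₀ + σ₀²·n·x̄)/(σ² + n·σ₀²) = (730.6209·461.79 + 4344.1281·4139.1)/39827.7738 = 18318174.044121/39827.7738 = 459.9347.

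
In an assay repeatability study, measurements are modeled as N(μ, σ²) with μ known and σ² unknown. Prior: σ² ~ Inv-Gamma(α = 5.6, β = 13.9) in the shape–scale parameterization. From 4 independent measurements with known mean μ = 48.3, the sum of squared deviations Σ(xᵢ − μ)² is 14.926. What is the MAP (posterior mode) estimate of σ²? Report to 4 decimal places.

2.4841

With known mean μ and an Inverse-Gamma(α, β) prior on σ², the Normal likelihood is conjugate: posterior is Inv-Gamma(α + n/2, β + Σ(xᵢ−μ)²/2).
Posterior: Inv-Gamma(5.6 + 4/2, 13.9 + 14.926/2) = Inv-Gamma(7.60, 21.3630).
Mode = β/(α+1) = 21.3630/8.60 = 2.4841.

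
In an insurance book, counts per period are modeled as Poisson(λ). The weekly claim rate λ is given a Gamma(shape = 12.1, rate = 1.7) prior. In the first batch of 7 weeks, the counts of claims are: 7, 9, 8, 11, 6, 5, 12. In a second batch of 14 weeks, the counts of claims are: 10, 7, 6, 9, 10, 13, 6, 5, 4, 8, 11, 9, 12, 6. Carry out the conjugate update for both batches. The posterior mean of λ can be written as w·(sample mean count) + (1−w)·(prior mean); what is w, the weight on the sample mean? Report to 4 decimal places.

With a Gamma(shape α, rate β) prior, the Poisson likelihood is conjugate: the posterior is Gamma(α + ΣXᵢ, β + n).
Total number of weeks: n = 7 + 14 = 21.
Posterior mean = (α₀+S)/(β₀+n) = [n/(β₀+n)]·(S/n) + [β₀/(β₀+n)]·(α₀/β₀), so only n and β₀ enter the weight.
Weight on data w = n/(β₀+n) = 21/(1.7+21) = 21/22.7 = 0.9251.

0.9251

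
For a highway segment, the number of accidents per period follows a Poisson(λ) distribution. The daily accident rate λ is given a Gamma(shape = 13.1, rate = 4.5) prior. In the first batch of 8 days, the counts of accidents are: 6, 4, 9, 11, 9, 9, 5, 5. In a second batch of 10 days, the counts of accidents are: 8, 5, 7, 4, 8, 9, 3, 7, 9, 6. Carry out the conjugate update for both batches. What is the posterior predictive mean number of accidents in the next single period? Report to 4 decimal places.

6.0933

With a Gamma(shape α, rate β) prior, the Poisson likelihood is conjugate: the posterior is Gamma(α + ΣXᵢ, β + n).
Batch 1: sum of counts S = 58 over n = 8 days.
After batch 1: Gamma(α+S, β+n) = Gamma(13.1+58, 4.5+8) = Gamma(71.1, 12.5).
Batch 2: sum of counts S = 66 over n = 10 days.
After batch 2: Gamma(α+S, β+n) = Gamma(71.1+66, 12.5+10) = Gamma(137.1, 22.5).
The predictive distribution for one future period is NegBinom with mean α/β = 6.0933.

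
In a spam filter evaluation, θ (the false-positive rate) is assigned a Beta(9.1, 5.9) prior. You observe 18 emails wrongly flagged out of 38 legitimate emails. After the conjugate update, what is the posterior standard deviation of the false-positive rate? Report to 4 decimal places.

The Beta prior is conjugate to a Binomial/Bernoulli likelihood; the update adds successes to α and failures to β.
Posterior: Beta(α+k, β+n−k) = Beta(9.1+18, 5.9+20) = Beta(27.1, 25.9).
Var = αβ/((α+β)²(α+β+1)) = 27.1·25.9/(53.0²·54.0) = 0.00462726; SD = √0.00462726 = 0.0680.

0.0680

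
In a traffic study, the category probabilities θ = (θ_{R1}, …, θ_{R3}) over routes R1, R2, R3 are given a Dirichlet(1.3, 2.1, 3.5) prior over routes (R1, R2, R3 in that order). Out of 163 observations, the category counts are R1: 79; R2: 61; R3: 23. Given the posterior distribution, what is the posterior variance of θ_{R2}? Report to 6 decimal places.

The Dirichlet prior is conjugate to the Multinomial likelihood: each posterior αⱼ = prior αⱼ + observed count nⱼ.
Posterior concentration: (80.3, 63.1, 26.5), total = 169.9.
Var[θ_j] = α_j(Σα−α_j)/((Σα)²(Σα+1)) = 63.1·106.8/(169.9²·170.9) = 0.001366.

0.001366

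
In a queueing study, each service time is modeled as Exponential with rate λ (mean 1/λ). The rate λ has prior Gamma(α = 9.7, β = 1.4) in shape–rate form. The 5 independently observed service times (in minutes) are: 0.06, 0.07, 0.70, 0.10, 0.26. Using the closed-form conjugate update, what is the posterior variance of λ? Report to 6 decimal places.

2.191381

With a Gamma(shape α, rate β) prior on the exponential rate λ, the posterior after n observations with total T = Σxᵢ is Gamma(α+n, β+T).
Sum of observations T = 1.19 minutes; n = 5.
Posterior: Gamma(9.7+5, 1.4+1.19) = Gamma(14.7, 2.59).
Var = α/β² = 2.191381.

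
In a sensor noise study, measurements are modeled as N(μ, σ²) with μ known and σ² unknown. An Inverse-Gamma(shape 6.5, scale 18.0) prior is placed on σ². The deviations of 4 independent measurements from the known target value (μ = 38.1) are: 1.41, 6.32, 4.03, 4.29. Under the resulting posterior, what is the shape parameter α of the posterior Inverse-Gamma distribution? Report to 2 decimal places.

With known mean μ and an Inverse-Gamma(α, β) prior on σ², the Normal likelihood is conjugate: posterior is Inv-Gamma(α + n/2, β + Σ(xᵢ−μ)²/2).
Σ(xᵢ−μ)² = (1.41)² + (6.32)² + (4.03)² + (4.29)² = 76.5755.
Posterior: Inv-Gamma(6.5 + 4/2, 18.0 + 76.5755/2) = Inv-Gamma(8.50, 56.28775).
Posterior α = 8.50.

8.50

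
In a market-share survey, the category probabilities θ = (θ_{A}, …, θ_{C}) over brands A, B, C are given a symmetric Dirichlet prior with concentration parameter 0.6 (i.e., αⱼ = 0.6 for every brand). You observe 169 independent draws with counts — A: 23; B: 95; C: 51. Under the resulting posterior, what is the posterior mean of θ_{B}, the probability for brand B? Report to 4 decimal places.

0.5597

The Dirichlet prior is conjugate to the Multinomial likelihood: each posterior αⱼ = prior αⱼ + observed count nⱼ.
Posterior concentration: (23.6, 95.6, 51.6), total = 170.8.
E[θ_{B}|data] = α_{B}/Σα = 95.6/170.8 = 0.5597.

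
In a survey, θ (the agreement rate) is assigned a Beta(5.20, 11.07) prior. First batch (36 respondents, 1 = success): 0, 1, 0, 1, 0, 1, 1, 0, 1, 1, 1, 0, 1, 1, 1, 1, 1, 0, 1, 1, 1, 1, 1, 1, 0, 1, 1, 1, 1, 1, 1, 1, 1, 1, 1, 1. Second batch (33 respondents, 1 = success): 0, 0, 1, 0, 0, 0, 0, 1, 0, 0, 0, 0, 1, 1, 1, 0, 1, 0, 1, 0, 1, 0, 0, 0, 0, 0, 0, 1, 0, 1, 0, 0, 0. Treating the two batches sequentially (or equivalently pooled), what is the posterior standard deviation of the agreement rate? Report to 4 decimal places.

0.0538

The Beta prior is conjugate to a Binomial/Bernoulli likelihood; the update adds successes to α and failures to β.
After batch 1: Beta(5.20+29, 11.07+7) = Beta(34.20, 18.07).
After batch 2: Beta(34.20+10, 18.07+23) = Beta(44.20, 41.07).
Var = αβ/((α+β)²(α+β+1)) = 44.20·41.07/(85.27²·86.27) = 0.00289397; SD = √0.00289397 = 0.0538.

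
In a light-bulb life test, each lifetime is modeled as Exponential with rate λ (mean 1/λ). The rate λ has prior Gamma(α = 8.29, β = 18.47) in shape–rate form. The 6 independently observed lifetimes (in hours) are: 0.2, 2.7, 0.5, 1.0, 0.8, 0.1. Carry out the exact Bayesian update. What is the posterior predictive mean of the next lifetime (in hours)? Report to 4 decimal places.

1.7886

With a Gamma(shape α, rate β) prior on the exponential rate λ, the posterior after n observations with total T = Σxᵢ is Gamma(α+n, β+T).
Sum of observations T = 5.3 hours; n = 6.
Posterior: Gamma(8.29+6, 18.47+5.3) = Gamma(14.29, 23.77).
The predictive distribution for the next observation is Lomax; its mean is β/(α−1) = 23.77/13.29 = 1.7886.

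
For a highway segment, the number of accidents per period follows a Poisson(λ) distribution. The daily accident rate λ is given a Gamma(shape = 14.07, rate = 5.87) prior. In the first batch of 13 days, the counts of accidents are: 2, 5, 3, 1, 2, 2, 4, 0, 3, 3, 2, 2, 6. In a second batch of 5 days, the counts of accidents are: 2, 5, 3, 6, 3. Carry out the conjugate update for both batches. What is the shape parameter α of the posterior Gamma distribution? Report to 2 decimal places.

With a Gamma(shape α, rate β) prior, the Poisson likelihood is conjugate: the posterior is Gamma(α + ΣXᵢ, β + n).
Batch 1: sum of counts S = 35 over n = 13 days.
After batch 1: Gamma(α+S, β+n) = Gamma(14.07+35, 5.87+13) = Gamma(49.07, 18.87).
Batch 2: sum of counts S = 19 over n = 5 days.
After batch 2: Gamma(α+S, β+n) = Gamma(49.07+19, 18.87+5) = Gamma(68.07, 23.87).
Posterior α = 68.07.

68.07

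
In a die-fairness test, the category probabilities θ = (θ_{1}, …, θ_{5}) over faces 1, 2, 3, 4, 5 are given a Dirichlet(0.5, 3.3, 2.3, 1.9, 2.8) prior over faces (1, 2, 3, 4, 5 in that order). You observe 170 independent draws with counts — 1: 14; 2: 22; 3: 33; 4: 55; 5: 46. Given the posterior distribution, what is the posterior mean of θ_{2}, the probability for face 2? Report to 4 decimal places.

The Dirichlet prior is conjugate to the Multinomial likelihood: each posterior αⱼ = prior αⱼ + observed count nⱼ.
Posterior concentration: (14.5, 25.3, 35.3, 56.9, 48.8), total = 180.8.
E[θ_{2}|data] = α_{2}/Σα = 25.3/180.8 = 0.1399.

0.1399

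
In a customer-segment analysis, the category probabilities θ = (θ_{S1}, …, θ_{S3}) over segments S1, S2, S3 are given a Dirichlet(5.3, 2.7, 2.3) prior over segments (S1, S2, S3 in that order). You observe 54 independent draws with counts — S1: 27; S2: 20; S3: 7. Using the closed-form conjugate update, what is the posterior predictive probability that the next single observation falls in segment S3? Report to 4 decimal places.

0.1446

The Dirichlet prior is conjugate to the Multinomial likelihood: each posterior αⱼ = prior αⱼ + observed count nⱼ.
Posterior concentration: (32.3, 22.7, 9.3), total = 64.3.
P(next = S3 | data) = α_{S3}/Σα = 0.1446.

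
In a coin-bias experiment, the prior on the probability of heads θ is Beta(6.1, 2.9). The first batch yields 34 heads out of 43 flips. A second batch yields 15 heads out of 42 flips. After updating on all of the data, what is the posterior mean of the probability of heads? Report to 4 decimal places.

The Beta prior is conjugate to a Binomial/Bernoulli likelihood; the update adds successes to α and failures to β.
After batch 1: Beta(6.1+34, 2.9+9) = Beta(40.1, 11.9).
After batch 2: Beta(40.1+15, 11.9+27) = Beta(55.1, 38.9).
Posterior mean = α/(α+β) = 55.1/94.0 = 0.5862.

0.5862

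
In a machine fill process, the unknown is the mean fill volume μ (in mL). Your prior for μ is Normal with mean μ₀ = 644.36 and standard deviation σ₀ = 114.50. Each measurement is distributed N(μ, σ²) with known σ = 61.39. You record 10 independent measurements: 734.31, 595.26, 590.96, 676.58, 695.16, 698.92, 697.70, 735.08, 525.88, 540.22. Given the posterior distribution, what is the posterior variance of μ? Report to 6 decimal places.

366.342171

For Normal data with known variance σ², a Normal(μ₀, σ₀²) prior on μ is conjugate. Posterior precision = 1/σ₀² + n/σ²; posterior mean is the precision-weighted average of μ₀ and x̄.
σ₀² = 114.50² = 13110.25, σ² = 61.39² = 3768.7321; σ² + n·σ₀² = 3768.7321 + 10·13110.25 = 134871.2321.
Posterior precision = 1/σ₀² + n/σ² = 1/13110.25 + 10/3768.7321 = (σ² + n·σ₀²)/(σ₀²σ²) = 134871.2321/(13110.25·3768.7321); posterior variance σₙ² = σ₀²σ²/(σ² + n·σ₀²) = 13110.25·3768.7321/134871.2321 = 366.342171.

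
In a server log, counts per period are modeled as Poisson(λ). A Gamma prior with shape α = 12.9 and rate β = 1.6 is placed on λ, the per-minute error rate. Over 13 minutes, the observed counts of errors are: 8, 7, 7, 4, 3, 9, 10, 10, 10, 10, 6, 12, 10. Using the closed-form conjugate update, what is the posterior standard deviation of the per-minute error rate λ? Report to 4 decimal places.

0.7469

With a Gamma(shape α, rate β) prior, the Poisson likelihood is conjugate: the posterior is Gamma(α + ΣXᵢ, β + n).
Sum of counts S = 106 over n = 13 minutes.
Posterior: Gamma(α+S, β+n) = Gamma(12.9+106, 1.6+13) = Gamma(118.9, 14.6).
SD = √α/β = √118.9/14.6 = 0.7469.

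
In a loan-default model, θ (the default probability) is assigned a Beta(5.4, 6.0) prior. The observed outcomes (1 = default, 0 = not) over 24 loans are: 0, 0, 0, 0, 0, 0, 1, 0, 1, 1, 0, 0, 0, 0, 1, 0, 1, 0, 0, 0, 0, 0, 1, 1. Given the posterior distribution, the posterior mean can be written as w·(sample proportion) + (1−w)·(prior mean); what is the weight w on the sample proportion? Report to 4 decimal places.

0.6780

The Beta prior is conjugate to a Binomial/Bernoulli likelihood; the update adds successes to α and failures to β.
Posterior mean = (α₀+k)/(α₀+β₀+n) = [n/(α₀+β₀+n)]·(k/n) + [(α₀+β₀)/(α₀+β₀+n)]·α₀/(α₀+β₀), so only n and the prior enter the weight.
The weight on the data is w = n/(α₀+β₀+n) = 24/(5.4+6.0+24) = 24/35.4 = 0.6780.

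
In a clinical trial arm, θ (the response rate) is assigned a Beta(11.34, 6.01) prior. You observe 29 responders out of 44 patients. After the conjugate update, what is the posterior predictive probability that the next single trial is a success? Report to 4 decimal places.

0.6575

The Beta prior is conjugate to a Binomial/Bernoulli likelihood; the update adds successes to α and failures to β.
Posterior: Beta(α+k, β+n−k) = Beta(11.34+29, 6.01+15) = Beta(40.34, 21.01).
For a single future Bernoulli trial, P(success | data) = α/(α+β) = 0.6575.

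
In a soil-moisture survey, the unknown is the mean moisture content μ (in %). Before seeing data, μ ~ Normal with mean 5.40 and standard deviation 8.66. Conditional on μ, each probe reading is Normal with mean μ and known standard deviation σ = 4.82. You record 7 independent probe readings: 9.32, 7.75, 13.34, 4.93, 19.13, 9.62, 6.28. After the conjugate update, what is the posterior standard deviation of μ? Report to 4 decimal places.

1.7828

For Normal data with known variance σ², a Normal(μ₀, σ₀²) prior on μ is conjugate. Posterior precision = 1/σ₀² + n/σ²; posterior mean is the precision-weighted average of μ₀ and x̄.
σ₀² = 8.66² = 74.9956, σ² = 4.82² = 23.2324; σ² + n·σ₀² = 23.2324 + 7·74.9956 = 548.2016.
Posterior precision = 1/σ₀² + n/σ² = 1/74.9956 + 7/23.2324 = (σ² + n·σ₀²)/(σ₀²σ²) = 548.2016/(74.9956·23.2324); posterior variance σₙ² = σ₀²σ²/(σ² + n·σ₀²) = 74.9956·23.2324/548.2016 = 3.178261.
Posterior SD = √σₙ² = √(74.9956·23.2324/548.2016) = 1.7828.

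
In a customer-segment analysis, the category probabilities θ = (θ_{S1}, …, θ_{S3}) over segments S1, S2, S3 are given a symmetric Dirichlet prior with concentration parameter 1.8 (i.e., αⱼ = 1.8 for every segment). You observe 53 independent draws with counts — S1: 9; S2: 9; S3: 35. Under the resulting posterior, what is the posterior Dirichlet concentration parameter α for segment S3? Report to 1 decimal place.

The Dirichlet prior is conjugate to the Multinomial likelihood: each posterior αⱼ = prior αⱼ + observed count nⱼ.
Posterior concentration: (10.8, 10.8, 36.8), total = 58.4.
α_{S3} = 1.8 + 35 = 36.8.

36.8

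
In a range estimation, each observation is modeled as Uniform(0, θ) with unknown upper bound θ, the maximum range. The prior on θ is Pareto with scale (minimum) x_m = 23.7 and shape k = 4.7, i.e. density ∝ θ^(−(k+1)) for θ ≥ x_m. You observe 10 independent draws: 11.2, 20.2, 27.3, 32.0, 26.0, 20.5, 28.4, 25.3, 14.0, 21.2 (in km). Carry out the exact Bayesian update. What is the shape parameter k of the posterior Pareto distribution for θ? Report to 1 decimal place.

14.7

A Pareto(scale x_m, shape k) prior on the upper bound θ of Uniform(0, θ) is conjugate: posterior is Pareto(max(x_m, max xᵢ), k + n).
Sample maximum = 32.0; prior scale x_m = 23.7 → posterior scale = max = 32.0.
Posterior shape = 4.7 + 10 = 14.7.
Posterior shape k = 14.7.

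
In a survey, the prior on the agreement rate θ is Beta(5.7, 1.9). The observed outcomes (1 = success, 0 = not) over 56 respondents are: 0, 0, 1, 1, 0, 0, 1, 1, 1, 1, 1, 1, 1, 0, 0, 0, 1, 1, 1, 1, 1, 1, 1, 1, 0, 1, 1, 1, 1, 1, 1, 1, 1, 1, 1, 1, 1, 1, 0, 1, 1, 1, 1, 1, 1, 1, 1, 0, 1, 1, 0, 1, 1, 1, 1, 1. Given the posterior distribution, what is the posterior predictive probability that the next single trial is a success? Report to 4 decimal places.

0.7972

The Beta prior is conjugate to a Binomial/Bernoulli likelihood; the update adds successes to α and failures to β.
Posterior: Beta(α+k, β+n−k) = Beta(5.7+45, 1.9+11) = Beta(50.7, 12.9).
For a single future Bernoulli trial, P(success | data) = α/(α+β) = 0.7972.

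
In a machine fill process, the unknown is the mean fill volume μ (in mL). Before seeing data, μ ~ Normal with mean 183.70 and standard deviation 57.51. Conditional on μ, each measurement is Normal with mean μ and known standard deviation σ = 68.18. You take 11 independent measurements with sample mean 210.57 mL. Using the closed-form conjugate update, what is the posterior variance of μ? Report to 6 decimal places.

374.714180

For Normal data with known variance σ², a Normal(μ₀, σ₀²) prior on μ is conjugate. Posterior precision = 1/σ₀² + n/σ²; posterior mean is the precision-weighted average of μ₀ and x̄.
σ₀² = 57.51² = 3307.4001, σ² = 68.18² = 4648.5124; σ² + n·σ₀² = 4648.5124 + 11·3307.4001 = 41029.9135.
Posterior precision = 1/σ₀² + n/σ² = 1/3307.4001 + 11/4648.5124 = (σ² + n·σ₀²)/(σ₀²σ²) = 41029.9135/(3307.4001·4648.5124); posterior variance σₙ² = σ₀²σ²/(σ² + n·σ₀²) = 3307.4001·4648.5124/41029.9135 = 374.714180.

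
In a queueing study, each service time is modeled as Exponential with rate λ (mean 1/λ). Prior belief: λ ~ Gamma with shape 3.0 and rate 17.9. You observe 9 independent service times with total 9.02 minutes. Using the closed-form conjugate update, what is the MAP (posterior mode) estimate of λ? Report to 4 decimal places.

0.4086

With a Gamma(shape α, rate β) prior on the exponential rate λ, the posterior after n observations with total T = Σxᵢ is Gamma(α+n, β+T).
Posterior: Gamma(3.0+9, 17.9+9.02) = Gamma(12.0, 26.92).
Mode = (α−1)/β = 0.4086.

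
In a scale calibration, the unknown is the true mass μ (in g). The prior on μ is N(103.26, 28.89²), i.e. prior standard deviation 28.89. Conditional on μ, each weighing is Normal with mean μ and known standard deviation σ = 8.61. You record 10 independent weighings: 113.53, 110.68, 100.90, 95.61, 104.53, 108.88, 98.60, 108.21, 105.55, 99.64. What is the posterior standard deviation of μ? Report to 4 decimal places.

2.7107

For Normal data with known variance σ², a Normal(μ₀, σ₀²) prior on μ is conjugate. Posterior precision = 1/σ₀² + n/σ²; posterior mean is the precision-weighted average of μ₀ and x̄.
σ₀² = 28.89² = 834.6321, σ² = 8.61² = 74.1321; σ² + n·σ₀² = 74.1321 + 10·834.6321 = 8420.4531.
Posterior precision = 1/σ₀² + n/σ² = 1/834.6321 + 10/74.1321 = (σ² + n·σ₀²)/(σ₀²σ²) = 8420.4531/(834.6321·74.1321); posterior variance σₙ² = σ₀²σ²/(σ² + n·σ₀²) = 834.6321·74.1321/8420.4531 = 7.347945.
Posterior SD = √σₙ² = √(834.6321·74.1321/8420.4531) = 2.7107.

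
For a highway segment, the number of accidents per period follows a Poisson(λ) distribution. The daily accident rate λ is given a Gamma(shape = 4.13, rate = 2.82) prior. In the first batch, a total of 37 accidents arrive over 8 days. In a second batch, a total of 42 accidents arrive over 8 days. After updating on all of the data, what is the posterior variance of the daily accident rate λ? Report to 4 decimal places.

0.2347

With a Gamma(shape α, rate β) prior, the Poisson likelihood is conjugate: the posterior is Gamma(α + ΣXᵢ, β + n).
After batch 1: Gamma(α+S, β+n) = Gamma(4.13+37, 2.82+8) = Gamma(41.13, 10.82).
After batch 2: Gamma(α+S, β+n) = Gamma(41.13+42, 10.82+8) = Gamma(83.13, 18.82).
Var = α/β² = 83.13/18.82² = 0.2347.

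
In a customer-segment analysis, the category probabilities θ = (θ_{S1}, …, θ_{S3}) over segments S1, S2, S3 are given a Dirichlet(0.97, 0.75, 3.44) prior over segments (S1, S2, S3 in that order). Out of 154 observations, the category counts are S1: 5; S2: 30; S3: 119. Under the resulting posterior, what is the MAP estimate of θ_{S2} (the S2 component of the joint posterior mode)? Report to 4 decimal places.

0.1905

The Dirichlet prior is conjugate to the Multinomial likelihood: each posterior αⱼ = prior αⱼ + observed count nⱼ.
Posterior concentration: (5.97, 30.75, 122.44), total = 159.16.
Joint mode component: (α_{S2}−1)/(Σα−K) = 29.75/156.16 = 0.1905.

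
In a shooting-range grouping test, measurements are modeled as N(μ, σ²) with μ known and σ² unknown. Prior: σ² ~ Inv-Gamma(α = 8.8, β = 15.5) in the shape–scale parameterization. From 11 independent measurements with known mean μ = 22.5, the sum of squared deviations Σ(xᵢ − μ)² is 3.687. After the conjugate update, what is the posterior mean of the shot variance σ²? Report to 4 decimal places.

1.3040

With known mean μ and an Inverse-Gamma(α, β) prior on σ², the Normal likelihood is conjugate: posterior is Inv-Gamma(α + n/2, β + Σ(xᵢ−μ)²/2).
Posterior: Inv-Gamma(8.8 + 11/2, 15.5 + 3.687/2) = Inv-Gamma(14.30, 17.3435).
E[σ²|data] = β/(α−1) = 17.3435/13.30 = 1.3040.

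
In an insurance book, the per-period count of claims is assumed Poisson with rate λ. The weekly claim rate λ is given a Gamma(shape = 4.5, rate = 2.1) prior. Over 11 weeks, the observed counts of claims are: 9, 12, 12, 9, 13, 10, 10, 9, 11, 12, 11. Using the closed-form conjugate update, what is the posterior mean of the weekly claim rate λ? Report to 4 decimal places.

With a Gamma(shape α, rate β) prior, the Poisson likelihood is conjugate: the posterior is Gamma(α + ΣXᵢ, β + n).
Sum of counts S = 118 over n = 11 weeks.
Posterior: Gamma(α+S, β+n) = Gamma(4.5+118, 2.1+11) = Gamma(122.5, 13.1).
Posterior mean = α/β = 122.5/13.1 = 9.3511.

9.3511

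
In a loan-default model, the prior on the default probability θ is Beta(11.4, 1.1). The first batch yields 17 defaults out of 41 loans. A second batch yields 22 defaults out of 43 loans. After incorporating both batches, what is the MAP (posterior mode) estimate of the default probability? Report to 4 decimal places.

The Beta prior is conjugate to a Binomial/Bernoulli likelihood; the update adds successes to α and failures to β.
After batch 1: Beta(11.4+17, 1.1+24) = Beta(28.4, 25.1).
After batch 2: Beta(28.4+22, 25.1+21) = Beta(50.4, 46.1).
Mode of Beta(a,b) for a,b>1 is (a−1)/(a+b−2) = 49.4/94.5 = 0.5228.

0.5228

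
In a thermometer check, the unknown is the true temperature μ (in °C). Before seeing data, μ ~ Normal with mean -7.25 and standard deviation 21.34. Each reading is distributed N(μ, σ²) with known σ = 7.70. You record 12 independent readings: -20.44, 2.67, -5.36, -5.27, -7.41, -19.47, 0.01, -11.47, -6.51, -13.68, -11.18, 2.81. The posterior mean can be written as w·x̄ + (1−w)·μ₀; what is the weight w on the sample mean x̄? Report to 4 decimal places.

For Normal data with known variance σ², a Normal(μ₀, σ₀²) prior on μ is conjugate. Posterior precision = 1/σ₀² + n/σ²; posterior mean is the precision-weighted average of μ₀ and x̄.
σ₀² = 21.34² = 455.3956, σ² = 7.70² = 59.29. Prior precision 1/σ₀² = 1/455.3956; data precision n/σ² = 12/59.29.
w = (n/σ²)/(1/σ₀² + n/σ²) = n·σ₀²/(σ² + n·σ₀²) = 12·455.3956/(59.29 + 12·455.3956) = 5464.7472/5524.0372 = 0.9893.

0.9893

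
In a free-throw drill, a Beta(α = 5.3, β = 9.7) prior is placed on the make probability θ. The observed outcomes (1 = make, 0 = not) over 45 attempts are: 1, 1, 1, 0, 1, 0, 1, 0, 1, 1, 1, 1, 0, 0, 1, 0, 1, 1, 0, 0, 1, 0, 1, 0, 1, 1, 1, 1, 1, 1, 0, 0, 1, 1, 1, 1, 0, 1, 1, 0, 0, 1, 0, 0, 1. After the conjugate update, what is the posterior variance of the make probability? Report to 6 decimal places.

0.004049

The Beta prior is conjugate to a Binomial/Bernoulli likelihood; the update adds successes to α and failures to β.
Posterior: Beta(α+k, β+n−k) = Beta(5.3+28, 9.7+17) = Beta(33.3, 26.7).
Var = αβ/((α+β)²(α+β+1)) = 33.3·26.7/(60.0²·61.0) = 0.004049.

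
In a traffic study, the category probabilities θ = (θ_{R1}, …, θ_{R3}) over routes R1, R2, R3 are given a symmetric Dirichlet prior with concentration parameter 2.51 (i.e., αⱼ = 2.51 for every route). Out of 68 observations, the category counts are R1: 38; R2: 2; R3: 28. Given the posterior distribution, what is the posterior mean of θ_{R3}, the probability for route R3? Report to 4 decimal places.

The Dirichlet prior is conjugate to the Multinomial likelihood: each posterior αⱼ = prior αⱼ + observed count nⱼ.
Posterior concentration: (40.51, 4.51, 30.51), total = 75.53.
E[θ_{R3}|data] = α_{R3}/Σα = 30.51/75.53 = 0.4039.

0.4039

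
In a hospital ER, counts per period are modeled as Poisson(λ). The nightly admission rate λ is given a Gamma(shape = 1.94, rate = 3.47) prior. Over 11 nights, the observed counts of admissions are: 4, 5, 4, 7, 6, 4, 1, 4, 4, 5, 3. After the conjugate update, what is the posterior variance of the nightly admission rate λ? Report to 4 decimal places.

With a Gamma(shape α, rate β) prior, the Poisson likelihood is conjugate: the posterior is Gamma(α + ΣXᵢ, β + n).
Sum of counts S = 47 over n = 11 nights.
Posterior: Gamma(α+S, β+n) = Gamma(1.94+47, 3.47+11) = Gamma(48.94, 14.47).
Var = α/β² = 48.94/14.47² = 0.2337.

0.2337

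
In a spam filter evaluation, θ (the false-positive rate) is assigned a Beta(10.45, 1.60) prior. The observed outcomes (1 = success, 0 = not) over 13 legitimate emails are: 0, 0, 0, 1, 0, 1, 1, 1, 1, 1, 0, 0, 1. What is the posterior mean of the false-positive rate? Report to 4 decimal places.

The Beta prior is conjugate to a Binomial/Bernoulli likelihood; the update adds successes to α and failures to β.
Posterior: Beta(α+k, β+n−k) = Beta(10.45+7, 1.60+6) = Beta(17.45, 7.60).
Posterior mean = α/(α+β) = 17.45/25.05 = 0.6966.

0.6966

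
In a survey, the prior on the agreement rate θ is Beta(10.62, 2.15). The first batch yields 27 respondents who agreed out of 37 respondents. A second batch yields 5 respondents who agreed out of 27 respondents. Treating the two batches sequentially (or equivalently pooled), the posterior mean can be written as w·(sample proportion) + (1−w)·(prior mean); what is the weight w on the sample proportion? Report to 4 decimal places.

The Beta prior is conjugate to a Binomial/Bernoulli likelihood; the update adds successes to α and failures to β.
Total number of respondents: n = 37 + 27 = 64.
Posterior mean = (α₀+k)/(α₀+β₀+n) = [n/(α₀+β₀+n)]·(k/n) + [(α₀+β₀)/(α₀+β₀+n)]·α₀/(α₀+β₀), so only n and the prior enter the weight.
The weight on the data is w = n/(α₀+β₀+n) = 64/(10.62+2.15+64) = 64/76.77 = 0.8337.

0.8337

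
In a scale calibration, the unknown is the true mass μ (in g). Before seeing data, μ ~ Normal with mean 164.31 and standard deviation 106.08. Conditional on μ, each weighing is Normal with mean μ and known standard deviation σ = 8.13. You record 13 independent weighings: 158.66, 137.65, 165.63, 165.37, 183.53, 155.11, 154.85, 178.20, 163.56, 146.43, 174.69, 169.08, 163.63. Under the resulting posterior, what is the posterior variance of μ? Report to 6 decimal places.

For Normal data with known variance σ², a Normal(μ₀, σ₀²) prior on μ is conjugate. Posterior precision = 1/σ₀² + n/σ²; posterior mean is the precision-weighted average of μ₀ and x̄.
σ₀² = 106.08² = 11252.9664, σ² = 8.13² = 66.0969; σ² + n·σ₀² = 66.0969 + 13·11252.9664 = 146354.6601.
Posterior precision = 1/σ₀² + n/σ² = 1/11252.9664 + 13/66.0969 = (σ² + n·σ₀²)/(σ₀²σ²) = 146354.6601/(11252.9664·66.0969); posterior variance σₙ² = σ₀²σ²/(σ² + n·σ₀²) = 11252.9664·66.0969/146354.6601 = 5.082081.

5.082081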